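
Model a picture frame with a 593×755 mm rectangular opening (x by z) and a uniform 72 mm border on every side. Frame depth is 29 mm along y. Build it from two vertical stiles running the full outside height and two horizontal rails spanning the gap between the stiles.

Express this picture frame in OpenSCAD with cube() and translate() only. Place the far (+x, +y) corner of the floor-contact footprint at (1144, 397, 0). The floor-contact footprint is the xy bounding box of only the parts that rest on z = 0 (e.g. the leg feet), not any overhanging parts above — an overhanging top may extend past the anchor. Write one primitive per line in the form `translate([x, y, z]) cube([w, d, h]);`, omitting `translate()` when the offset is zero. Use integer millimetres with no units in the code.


translate([407, 368, 0]) cube([72, 29, 899]);
translate([1072, 368, 0]) cube([72, 29, 899]);
translate([479, 368, 0]) cube([593, 29, 72]);
translate([479, 368, 827]) cube([593, 29, 72]);


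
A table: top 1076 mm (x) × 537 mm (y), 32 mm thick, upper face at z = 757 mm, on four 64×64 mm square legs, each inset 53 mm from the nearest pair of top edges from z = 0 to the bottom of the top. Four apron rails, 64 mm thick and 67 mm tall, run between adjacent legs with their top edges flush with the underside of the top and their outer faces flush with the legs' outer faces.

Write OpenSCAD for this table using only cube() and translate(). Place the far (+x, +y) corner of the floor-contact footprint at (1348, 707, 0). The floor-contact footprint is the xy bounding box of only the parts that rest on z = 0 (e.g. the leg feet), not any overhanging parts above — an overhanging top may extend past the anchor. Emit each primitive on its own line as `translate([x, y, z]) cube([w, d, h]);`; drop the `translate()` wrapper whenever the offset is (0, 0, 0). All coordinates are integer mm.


translate([325, 223, 725]) cube([1076, 537, 32]);
translate([378, 276, 0]) cube([64, 64, 725]);
translate([1284, 276, 0]) cube([64, 64, 725]);
translate([378, 643, 0]) cube([64, 64, 725]);
translate([1284, 643, 0]) cube([64, 64, 725]);
translate([442, 276, 658]) cube([842, 64, 67]);
translate([442, 643, 658]) cube([842, 64, 67]);
translate([378, 340, 658]) cube([64, 303, 67]);
translate([1284, 340, 658]) cube([64, 303, 67]);


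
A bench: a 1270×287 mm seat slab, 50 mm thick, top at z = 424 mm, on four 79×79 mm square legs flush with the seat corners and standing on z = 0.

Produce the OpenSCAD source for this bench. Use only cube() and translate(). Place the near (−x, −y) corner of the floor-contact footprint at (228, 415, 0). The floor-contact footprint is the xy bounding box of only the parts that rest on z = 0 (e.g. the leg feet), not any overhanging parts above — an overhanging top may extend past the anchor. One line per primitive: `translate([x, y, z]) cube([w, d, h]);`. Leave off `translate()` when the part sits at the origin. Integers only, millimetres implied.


translate([228, 415, 374]) cube([1270, 287, 50]);
translate([228, 415, 0]) cube([79, 79, 374]);
translate([228, 623, 0]) cube([79, 79, 374]);
translate([1419, 415, 0]) cube([79, 79, 374]);
translate([1419, 623, 0]) cube([79, 79, 374]);


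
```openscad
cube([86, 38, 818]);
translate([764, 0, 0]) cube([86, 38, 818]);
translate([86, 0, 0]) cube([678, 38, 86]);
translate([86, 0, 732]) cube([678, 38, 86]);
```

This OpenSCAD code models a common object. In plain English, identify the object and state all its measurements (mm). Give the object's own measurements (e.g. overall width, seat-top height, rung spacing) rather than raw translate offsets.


A rectangular picture frame lying in the x–z plane (depth along y). The opening is 678 mm wide (x) by 646 mm tall (z), surrounded by a border 86 mm wide on all four sides. The frame is 38 mm deep and is made of two full-height vertical stiles with two horizontal rails fitted between them.


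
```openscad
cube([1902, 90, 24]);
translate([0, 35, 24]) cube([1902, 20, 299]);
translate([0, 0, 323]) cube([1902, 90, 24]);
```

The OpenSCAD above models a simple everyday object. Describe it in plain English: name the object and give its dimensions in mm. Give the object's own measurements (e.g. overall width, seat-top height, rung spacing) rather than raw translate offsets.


An I-beam lying along x, 1902 mm long. Overall section height 347 mm. Two flanges 90 mm wide (y) and 24 mm thick, one on the floor and one at the top; a web 20 mm thick runs between them, centred on the flange width.


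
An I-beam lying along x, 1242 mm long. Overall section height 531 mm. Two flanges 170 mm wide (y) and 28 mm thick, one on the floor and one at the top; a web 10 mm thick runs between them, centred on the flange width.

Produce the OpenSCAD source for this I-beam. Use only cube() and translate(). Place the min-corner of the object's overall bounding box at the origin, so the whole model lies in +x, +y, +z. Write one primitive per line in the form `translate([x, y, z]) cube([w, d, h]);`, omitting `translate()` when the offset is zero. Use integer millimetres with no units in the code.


cube([1242, 170, 28]);
translate([0, 80, 28]) cube([1242, 10, 475]);
translate([0, 0, 503]) cube([1242, 170, 28]);


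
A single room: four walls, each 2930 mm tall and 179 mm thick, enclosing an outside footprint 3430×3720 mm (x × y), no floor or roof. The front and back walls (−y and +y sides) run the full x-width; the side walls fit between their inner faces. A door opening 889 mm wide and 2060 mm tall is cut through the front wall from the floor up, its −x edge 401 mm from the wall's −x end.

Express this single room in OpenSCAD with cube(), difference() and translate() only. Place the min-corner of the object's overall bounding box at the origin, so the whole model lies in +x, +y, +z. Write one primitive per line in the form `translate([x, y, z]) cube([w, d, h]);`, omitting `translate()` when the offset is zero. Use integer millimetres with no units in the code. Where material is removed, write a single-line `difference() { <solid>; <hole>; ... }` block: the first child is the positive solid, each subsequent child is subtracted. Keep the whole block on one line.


difference() { cube([3430, 179, 2930]); translate([401, 0, 0]) cube([889, 179, 2060]); }
translate([0, 3541, 0]) cube([3430, 179, 2930]);
translate([0, 179, 0]) cube([179, 3362, 2930]);
translate([3251, 179, 0]) cube([179, 3362, 2930]);


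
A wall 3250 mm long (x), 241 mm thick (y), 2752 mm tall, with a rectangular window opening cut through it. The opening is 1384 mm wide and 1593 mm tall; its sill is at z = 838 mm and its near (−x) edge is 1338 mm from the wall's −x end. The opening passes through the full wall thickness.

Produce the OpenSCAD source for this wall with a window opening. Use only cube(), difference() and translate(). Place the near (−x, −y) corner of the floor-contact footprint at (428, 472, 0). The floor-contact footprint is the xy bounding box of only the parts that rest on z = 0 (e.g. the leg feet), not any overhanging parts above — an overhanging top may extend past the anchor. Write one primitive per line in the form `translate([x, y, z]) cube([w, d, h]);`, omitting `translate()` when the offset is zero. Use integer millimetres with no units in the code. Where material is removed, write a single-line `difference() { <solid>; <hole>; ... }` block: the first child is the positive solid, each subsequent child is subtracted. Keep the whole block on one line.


difference() { translate([428, 472, 0]) cube([3250, 241, 2752]); translate([1766, 472, 838]) cube([1384, 241, 1593]); }


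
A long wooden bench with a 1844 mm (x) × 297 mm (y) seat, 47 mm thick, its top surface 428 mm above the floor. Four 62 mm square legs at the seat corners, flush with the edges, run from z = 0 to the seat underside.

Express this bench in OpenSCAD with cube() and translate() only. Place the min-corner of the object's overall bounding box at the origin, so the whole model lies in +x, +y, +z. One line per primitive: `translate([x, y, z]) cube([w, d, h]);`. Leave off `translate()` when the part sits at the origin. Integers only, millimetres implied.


translate([0, 0, 381]) cube([1844, 297, 47]);
cube([62, 62, 381]);
translate([0, 235, 0]) cube([62, 62, 381]);
translate([1782, 0, 0]) cube([62, 62, 381]);
translate([1782, 235, 0]) cube([62, 62, 381]);


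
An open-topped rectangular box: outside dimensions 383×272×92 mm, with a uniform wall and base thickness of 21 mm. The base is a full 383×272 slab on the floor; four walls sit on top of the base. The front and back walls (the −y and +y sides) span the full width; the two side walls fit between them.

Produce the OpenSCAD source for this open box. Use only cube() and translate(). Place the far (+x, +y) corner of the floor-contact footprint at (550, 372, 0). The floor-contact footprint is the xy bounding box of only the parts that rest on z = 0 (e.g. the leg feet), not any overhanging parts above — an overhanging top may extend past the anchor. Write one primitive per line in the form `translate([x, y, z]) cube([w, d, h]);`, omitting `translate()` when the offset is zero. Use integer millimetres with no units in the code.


translate([167, 100, 0]) cube([383, 272, 21]);
translate([167, 100, 21]) cube([383, 21, 71]);
translate([167, 351, 21]) cube([383, 21, 71]);
translate([167, 121, 21]) cube([21, 230, 71]);
translate([529, 121, 21]) cube([21, 230, 71]);


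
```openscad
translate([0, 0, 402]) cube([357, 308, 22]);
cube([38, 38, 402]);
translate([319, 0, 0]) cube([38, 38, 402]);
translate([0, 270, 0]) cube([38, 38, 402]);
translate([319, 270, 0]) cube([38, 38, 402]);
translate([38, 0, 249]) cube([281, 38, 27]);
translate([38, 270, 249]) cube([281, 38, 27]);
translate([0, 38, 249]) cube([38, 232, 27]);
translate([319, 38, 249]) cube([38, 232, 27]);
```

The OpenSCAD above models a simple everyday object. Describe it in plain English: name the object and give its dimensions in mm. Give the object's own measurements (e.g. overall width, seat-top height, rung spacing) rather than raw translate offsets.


A four-legged stool. The seat is a 357×308×22 mm slab whose top surface is at z = 424 mm; four square legs, each 38×38 mm in cross-section, run from the floor (z = 0) to the underside of the seat, each flush with a corner of the seat. Four stretchers, 38 mm wide and 27 mm tall, connect adjacent legs with their undersides at z = 249 mm, each running between the inner faces of the legs it joins and aligned with the legs' outer faces on the other axis.


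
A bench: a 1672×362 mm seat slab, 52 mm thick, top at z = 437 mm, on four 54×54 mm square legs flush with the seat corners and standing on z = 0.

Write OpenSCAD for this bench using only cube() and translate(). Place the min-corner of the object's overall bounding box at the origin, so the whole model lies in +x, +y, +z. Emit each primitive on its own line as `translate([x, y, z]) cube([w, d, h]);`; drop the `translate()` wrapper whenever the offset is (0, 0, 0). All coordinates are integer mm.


translate([0, 0, 385]) cube([1672, 362, 52]);
cube([54, 54, 385]);
translate([0, 308, 0]) cube([54, 54, 385]);
translate([1618, 0, 0]) cube([54, 54, 385]);
translate([1618, 308, 0]) cube([54, 54, 385]);


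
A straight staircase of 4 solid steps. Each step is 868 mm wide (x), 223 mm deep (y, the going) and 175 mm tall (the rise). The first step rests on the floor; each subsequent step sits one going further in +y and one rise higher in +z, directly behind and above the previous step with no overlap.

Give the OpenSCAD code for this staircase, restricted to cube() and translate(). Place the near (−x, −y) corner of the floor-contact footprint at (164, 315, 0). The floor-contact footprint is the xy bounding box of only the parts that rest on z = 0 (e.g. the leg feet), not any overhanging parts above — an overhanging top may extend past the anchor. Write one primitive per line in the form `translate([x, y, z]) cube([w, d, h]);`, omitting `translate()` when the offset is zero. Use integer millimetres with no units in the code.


translate([164, 315, 0]) cube([868, 223, 175]);
translate([164, 538, 175]) cube([868, 223, 175]);
translate([164, 761, 350]) cube([868, 223, 175]);
translate([164, 984, 525]) cube([868, 223, 175]);


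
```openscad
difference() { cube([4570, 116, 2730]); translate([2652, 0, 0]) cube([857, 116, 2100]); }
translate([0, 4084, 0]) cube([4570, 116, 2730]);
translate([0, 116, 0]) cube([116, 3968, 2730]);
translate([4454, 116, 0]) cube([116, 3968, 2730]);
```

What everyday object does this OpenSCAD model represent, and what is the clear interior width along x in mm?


A single room. The interior width is 4338 mm.

Four walls enclosing a rectangle with a door in the front wall — a room. Outside width 4570 minus two 116 mm walls gives 4338 mm.


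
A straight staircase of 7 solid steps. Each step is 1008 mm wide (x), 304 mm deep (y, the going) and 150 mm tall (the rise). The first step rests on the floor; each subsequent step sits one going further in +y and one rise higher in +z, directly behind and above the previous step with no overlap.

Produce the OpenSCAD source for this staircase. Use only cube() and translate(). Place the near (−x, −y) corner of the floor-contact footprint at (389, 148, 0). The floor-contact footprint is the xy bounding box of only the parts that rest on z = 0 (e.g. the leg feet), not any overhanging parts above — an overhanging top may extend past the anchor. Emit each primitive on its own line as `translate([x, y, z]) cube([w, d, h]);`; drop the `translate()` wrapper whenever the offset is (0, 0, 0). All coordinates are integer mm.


translate([389, 148, 0]) cube([1008, 304, 150]);
translate([389, 452, 150]) cube([1008, 304, 150]);
translate([389, 756, 300]) cube([1008, 304, 150]);
translate([389, 1060, 450]) cube([1008, 304, 150]);
translate([389, 1364, 600]) cube([1008, 304, 150]);
translate([389, 1668, 750]) cube([1008, 304, 150]);
translate([389, 1972, 900]) cube([1008, 304, 150]);


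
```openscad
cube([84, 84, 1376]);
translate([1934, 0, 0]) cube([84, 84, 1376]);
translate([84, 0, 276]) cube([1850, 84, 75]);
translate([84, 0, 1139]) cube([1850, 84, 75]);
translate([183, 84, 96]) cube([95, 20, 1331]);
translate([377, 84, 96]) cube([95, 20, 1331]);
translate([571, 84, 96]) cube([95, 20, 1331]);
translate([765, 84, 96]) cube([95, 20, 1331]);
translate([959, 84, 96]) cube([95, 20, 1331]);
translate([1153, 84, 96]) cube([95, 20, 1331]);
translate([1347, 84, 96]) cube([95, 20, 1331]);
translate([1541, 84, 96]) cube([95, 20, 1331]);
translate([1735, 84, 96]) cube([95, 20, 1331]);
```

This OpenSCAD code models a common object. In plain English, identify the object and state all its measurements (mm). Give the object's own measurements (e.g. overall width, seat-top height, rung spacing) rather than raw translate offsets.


A fence section. Two 84×84 mm posts, 1376 mm tall, stand on the floor with a clear span of 1850 mm between their inner faces. Two horizontal rails of 84×75 mm section span the gap between the posts with their undersides at z = 276 mm and z = 1139 mm, flush with the posts' −y face. 9 pickets, each 95 mm wide, 20 mm thick and 1331 mm tall, are fixed to the +y face of the rails with their bottoms at z = 96 mm, spaced across the span with a 99 mm gap after the −x post and between neighbouring pickets, with 104 mm left before the +x post.


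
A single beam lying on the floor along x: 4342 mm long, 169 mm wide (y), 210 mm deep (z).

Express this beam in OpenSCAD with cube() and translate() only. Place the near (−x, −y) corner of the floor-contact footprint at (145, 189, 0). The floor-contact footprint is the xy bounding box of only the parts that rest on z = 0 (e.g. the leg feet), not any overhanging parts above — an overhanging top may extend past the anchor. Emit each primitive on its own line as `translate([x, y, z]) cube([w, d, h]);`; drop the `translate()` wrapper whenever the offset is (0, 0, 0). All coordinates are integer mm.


translate([145, 189, 0]) cube([4342, 169, 210]);


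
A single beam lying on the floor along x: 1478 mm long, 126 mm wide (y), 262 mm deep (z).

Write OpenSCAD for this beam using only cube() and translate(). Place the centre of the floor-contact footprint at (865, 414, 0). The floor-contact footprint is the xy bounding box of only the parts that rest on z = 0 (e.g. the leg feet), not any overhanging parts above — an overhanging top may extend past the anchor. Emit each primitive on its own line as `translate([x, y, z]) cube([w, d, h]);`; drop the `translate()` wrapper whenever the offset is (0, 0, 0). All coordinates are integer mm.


translate([126, 351, 0]) cube([1478, 126, 262]);


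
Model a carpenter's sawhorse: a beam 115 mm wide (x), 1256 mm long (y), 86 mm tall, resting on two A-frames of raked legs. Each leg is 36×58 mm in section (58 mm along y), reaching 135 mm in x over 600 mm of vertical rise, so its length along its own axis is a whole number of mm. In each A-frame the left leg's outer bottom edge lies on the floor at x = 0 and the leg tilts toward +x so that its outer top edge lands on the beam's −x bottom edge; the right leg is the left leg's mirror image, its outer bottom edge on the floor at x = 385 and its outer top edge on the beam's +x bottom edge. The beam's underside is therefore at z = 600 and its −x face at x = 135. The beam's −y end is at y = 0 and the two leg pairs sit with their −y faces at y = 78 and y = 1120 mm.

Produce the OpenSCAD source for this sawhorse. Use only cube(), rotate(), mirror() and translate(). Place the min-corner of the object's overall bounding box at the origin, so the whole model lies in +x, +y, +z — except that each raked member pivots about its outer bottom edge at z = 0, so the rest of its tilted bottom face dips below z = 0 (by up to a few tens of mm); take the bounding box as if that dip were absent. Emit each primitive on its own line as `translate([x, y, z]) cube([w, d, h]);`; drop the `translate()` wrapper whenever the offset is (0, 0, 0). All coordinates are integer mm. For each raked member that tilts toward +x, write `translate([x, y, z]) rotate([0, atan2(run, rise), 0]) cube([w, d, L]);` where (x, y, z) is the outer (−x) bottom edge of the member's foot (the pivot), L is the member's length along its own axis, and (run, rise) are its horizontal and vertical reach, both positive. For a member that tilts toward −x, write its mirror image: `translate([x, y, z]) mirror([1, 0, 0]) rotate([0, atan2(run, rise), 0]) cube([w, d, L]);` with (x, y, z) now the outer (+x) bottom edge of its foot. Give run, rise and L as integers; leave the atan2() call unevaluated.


translate([135, 0, 600]) cube([115, 1256, 86]);
translate([0, 78, 0]) rotate([0, atan2(135, 600), 0]) cube([36, 58, 615]);
translate([385, 78, 0]) mirror([1, 0, 0]) rotate([0, atan2(135, 600), 0]) cube([36, 58, 615]);
translate([0, 1120, 0]) rotate([0, atan2(135, 600), 0]) cube([36, 58, 615]);
translate([385, 1120, 0]) mirror([1, 0, 0]) rotate([0, atan2(135, 600), 0]) cube([36, 58, 615]);


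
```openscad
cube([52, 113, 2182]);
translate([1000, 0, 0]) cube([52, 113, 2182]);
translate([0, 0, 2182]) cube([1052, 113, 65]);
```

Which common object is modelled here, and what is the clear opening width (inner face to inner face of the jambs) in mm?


A door frame. The clear opening width is 948 mm.

Two 2182 mm tall posts with a header on top — a door frame. The left jamb is 52 mm wide at x = 0; the right jamb starts at x = 1000. The clear opening is 1000 − 52 = 948 mm.


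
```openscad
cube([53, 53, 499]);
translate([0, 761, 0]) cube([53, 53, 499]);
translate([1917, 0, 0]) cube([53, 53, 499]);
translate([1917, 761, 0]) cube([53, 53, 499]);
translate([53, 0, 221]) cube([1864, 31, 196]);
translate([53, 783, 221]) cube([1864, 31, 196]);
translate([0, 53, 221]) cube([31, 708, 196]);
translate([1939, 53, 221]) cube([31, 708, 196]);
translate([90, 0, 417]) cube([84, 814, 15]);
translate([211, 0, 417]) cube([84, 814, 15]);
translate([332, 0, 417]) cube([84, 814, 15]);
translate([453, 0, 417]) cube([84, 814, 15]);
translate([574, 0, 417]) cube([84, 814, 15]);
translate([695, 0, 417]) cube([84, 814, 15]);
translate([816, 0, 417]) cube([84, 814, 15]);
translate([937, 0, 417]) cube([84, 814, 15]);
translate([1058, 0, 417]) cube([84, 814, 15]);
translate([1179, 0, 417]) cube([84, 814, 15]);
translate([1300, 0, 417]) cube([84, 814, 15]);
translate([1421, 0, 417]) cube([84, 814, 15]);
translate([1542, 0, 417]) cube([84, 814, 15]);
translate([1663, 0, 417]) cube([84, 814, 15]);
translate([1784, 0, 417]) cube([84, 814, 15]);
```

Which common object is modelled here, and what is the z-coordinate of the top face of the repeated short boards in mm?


A bed frame. The slat-top height is 432 mm.

Four posts, four rails, and a row of slats — a bed frame. Slats sit on the rails at z = 221 + 196 = 417; with slat thickness 15, the top is 432 mm.


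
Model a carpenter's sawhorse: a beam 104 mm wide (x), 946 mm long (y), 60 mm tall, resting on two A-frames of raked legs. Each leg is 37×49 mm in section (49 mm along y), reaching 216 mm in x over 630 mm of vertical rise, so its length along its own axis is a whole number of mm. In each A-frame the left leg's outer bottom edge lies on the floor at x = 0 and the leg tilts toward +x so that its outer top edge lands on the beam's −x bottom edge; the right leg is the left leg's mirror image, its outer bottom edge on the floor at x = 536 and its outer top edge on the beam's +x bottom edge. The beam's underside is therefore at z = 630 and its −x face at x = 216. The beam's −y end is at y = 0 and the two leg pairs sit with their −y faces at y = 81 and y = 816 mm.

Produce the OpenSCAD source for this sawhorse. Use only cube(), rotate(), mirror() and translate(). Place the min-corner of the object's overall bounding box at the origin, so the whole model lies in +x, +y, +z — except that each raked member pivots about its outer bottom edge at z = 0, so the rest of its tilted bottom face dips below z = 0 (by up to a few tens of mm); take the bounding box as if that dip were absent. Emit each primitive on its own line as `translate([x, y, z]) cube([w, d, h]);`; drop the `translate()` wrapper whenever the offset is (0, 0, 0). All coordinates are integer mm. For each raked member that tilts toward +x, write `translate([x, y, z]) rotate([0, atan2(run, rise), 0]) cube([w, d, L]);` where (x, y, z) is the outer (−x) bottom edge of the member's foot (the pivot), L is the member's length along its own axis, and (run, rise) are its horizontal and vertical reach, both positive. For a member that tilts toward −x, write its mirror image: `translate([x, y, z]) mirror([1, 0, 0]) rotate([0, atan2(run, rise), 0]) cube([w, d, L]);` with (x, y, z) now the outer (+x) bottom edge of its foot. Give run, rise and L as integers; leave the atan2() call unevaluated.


translate([216, 0, 630]) cube([104, 946, 60]);
translate([0, 81, 0]) rotate([0, atan2(216, 630), 0]) cube([37, 49, 666]);
translate([536, 81, 0]) mirror([1, 0, 0]) rotate([0, atan2(216, 630), 0]) cube([37, 49, 666]);
translate([0, 816, 0]) rotate([0, atan2(216, 630), 0]) cube([37, 49, 666]);
translate([536, 816, 0]) mirror([1, 0, 0]) rotate([0, atan2(216, 630), 0]) cube([37, 49, 666]);


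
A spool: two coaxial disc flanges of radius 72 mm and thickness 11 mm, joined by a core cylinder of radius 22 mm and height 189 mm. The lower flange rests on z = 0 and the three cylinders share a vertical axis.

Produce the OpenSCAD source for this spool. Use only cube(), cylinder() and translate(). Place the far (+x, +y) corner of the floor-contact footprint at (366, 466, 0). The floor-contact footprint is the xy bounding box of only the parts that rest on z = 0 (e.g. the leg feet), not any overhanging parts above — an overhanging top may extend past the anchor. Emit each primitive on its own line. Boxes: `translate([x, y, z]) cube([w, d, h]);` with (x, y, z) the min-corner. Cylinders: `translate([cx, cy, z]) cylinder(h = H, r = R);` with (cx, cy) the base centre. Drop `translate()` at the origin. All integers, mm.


translate([294, 394, 0]) cylinder(h = 11, r = 72);
translate([294, 394, 11]) cylinder(h = 189, r = 22);
translate([294, 394, 200]) cylinder(h = 11, r = 72);


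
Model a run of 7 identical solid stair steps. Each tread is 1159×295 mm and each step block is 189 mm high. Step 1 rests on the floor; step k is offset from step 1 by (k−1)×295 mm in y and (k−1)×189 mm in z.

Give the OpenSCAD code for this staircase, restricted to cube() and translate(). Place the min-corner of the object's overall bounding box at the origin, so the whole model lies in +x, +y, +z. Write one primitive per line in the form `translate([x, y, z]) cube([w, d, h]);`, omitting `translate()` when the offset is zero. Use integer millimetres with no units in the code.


cube([1159, 295, 189]);
translate([0, 295, 189]) cube([1159, 295, 189]);
translate([0, 590, 378]) cube([1159, 295, 189]);
translate([0, 885, 567]) cube([1159, 295, 189]);
translate([0, 1180, 756]) cube([1159, 295, 189]);
translate([0, 1475, 945]) cube([1159, 295, 189]);
translate([0, 1770, 1134]) cube([1159, 295, 189]);


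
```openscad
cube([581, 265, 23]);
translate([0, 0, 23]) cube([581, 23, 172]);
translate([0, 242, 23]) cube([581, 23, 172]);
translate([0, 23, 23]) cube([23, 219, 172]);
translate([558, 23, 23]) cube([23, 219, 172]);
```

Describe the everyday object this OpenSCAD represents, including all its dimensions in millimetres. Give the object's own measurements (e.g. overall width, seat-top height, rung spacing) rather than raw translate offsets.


An open-topped rectangular box: outside dimensions 581×265×195 mm, with a uniform wall and base thickness of 23 mm. The base is a full 581×265 slab on the floor; four walls sit on top of the base. The front and back walls (the −y and +y sides) span the full width; the two side walls fit between them.


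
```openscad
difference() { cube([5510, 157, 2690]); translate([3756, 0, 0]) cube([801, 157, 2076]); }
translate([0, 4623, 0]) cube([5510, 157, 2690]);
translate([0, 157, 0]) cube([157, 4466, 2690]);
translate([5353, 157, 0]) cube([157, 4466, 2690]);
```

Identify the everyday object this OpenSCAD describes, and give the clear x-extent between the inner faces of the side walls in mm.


A single room. The interior width is 5196 mm.

Four walls enclosing a rectangle with a door in the front wall — a room. Outside width 5510 minus two 157 mm walls gives 5196 mm.


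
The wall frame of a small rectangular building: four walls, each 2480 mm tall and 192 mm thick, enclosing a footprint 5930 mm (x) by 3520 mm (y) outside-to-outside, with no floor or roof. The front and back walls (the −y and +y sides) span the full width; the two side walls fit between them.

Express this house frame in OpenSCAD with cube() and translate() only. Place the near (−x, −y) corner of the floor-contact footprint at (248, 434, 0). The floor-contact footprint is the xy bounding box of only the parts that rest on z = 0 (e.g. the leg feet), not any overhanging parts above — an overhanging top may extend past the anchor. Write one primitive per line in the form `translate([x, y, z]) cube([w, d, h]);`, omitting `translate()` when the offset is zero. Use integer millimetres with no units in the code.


translate([248, 434, 0]) cube([5930, 192, 2480]);
translate([248, 3762, 0]) cube([5930, 192, 2480]);
translate([248, 626, 0]) cube([192, 3136, 2480]);
translate([5986, 626, 0]) cube([192, 3136, 2480]);


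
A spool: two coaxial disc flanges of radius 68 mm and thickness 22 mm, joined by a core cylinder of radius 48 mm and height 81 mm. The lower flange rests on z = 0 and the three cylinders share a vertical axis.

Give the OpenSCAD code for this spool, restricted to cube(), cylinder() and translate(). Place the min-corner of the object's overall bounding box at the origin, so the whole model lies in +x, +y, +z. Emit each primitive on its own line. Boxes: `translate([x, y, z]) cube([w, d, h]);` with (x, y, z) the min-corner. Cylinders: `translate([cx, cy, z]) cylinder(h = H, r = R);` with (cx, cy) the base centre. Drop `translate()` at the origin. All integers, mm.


translate([68, 68, 0]) cylinder(h = 22, r = 68);
translate([68, 68, 22]) cylinder(h = 81, r = 48);
translate([68, 68, 103]) cylinder(h = 22, r = 68);


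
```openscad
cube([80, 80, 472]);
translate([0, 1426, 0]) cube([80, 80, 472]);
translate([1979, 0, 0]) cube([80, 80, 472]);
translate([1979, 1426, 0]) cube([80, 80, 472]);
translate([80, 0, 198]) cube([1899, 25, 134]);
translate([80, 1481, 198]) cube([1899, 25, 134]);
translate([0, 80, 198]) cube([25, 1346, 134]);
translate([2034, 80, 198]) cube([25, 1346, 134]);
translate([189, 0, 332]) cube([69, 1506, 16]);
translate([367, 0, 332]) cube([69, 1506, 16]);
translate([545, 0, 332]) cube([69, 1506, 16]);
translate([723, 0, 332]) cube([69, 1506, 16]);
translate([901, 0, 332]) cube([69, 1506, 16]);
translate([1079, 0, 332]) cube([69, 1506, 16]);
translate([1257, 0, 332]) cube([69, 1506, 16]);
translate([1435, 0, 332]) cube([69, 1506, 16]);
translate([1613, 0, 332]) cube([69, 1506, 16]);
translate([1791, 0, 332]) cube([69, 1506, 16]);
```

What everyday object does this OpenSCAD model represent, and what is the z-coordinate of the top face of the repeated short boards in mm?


A bed frame. The slat-top height is 348 mm.

Four posts, four rails, and a row of slats — a bed frame. Slats sit on the rails at z = 198 + 134 = 332; with slat thickness 16, the top is 348 mm.


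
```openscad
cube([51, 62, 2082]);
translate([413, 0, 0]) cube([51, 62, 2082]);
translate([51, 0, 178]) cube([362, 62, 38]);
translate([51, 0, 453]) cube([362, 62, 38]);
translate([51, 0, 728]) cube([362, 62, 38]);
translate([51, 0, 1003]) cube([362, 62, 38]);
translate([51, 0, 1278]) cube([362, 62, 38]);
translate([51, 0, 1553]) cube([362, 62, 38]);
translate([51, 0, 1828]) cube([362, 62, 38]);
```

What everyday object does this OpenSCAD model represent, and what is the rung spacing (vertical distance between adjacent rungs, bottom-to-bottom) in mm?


A ladder. The rung spacing is 275 mm.

Two tall 51×62 posts with 7 short bars between them — a ladder. Adjacent rungs sit at z = 178 and z = 453, so the spacing is 453 − 178 = 275 mm.


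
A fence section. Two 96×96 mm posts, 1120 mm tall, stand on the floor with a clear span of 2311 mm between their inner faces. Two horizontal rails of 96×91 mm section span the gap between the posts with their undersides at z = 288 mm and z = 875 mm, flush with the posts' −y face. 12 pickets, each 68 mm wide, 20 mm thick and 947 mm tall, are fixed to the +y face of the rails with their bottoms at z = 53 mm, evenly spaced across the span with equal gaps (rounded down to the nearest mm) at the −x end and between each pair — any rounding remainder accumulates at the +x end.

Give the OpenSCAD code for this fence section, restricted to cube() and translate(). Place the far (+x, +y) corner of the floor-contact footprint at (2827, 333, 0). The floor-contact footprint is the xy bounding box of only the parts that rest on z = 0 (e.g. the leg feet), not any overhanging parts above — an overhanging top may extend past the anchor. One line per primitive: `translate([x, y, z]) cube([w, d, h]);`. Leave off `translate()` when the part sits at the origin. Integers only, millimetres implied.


translate([324, 237, 0]) cube([96, 96, 1120]);
translate([2731, 237, 0]) cube([96, 96, 1120]);
translate([420, 237, 288]) cube([2311, 96, 91]);
translate([420, 237, 875]) cube([2311, 96, 91]);
translate([535, 333, 53]) cube([68, 20, 947]);
translate([718, 333, 53]) cube([68, 20, 947]);
translate([901, 333, 53]) cube([68, 20, 947]);
translate([1084, 333, 53]) cube([68, 20, 947]);
translate([1267, 333, 53]) cube([68, 20, 947]);
translate([1450, 333, 53]) cube([68, 20, 947]);
translate([1633, 333, 53]) cube([68, 20, 947]);
translate([1816, 333, 53]) cube([68, 20, 947]);
translate([1999, 333, 53]) cube([68, 20, 947]);
translate([2182, 333, 53]) cube([68, 20, 947]);
translate([2365, 333, 53]) cube([68, 20, 947]);
translate([2548, 333, 53]) cube([68, 20, 947]);


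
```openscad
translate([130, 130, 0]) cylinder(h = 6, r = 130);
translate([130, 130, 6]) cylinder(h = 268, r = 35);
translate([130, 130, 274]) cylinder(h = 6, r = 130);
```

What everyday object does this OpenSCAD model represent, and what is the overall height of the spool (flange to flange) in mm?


A spool. The overall height is 280 mm.

Three coaxial cylinders, large–small–large — a spool. Two 6 mm flanges and a 268 mm core give 6 + 268 + 6 = 280 mm.


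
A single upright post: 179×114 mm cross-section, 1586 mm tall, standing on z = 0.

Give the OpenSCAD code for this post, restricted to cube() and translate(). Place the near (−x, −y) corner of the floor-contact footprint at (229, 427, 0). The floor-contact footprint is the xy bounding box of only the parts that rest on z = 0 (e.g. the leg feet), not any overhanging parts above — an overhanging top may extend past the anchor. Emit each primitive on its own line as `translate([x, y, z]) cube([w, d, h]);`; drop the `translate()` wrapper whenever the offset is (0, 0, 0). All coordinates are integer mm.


translate([229, 427, 0]) cube([179, 114, 1586]);


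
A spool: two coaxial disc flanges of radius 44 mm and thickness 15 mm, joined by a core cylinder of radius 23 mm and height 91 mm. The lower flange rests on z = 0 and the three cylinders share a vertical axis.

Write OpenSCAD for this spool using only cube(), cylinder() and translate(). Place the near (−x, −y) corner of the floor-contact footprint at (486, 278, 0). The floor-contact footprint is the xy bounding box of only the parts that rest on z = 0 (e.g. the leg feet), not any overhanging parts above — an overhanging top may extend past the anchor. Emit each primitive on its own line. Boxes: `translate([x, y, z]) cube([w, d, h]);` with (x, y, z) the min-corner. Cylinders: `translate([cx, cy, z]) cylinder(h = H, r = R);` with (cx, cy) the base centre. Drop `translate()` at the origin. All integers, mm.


translate([530, 322, 0]) cylinder(h = 15, r = 44);
translate([530, 322, 15]) cylinder(h = 91, r = 23);
translate([530, 322, 106]) cylinder(h = 15, r = 44);


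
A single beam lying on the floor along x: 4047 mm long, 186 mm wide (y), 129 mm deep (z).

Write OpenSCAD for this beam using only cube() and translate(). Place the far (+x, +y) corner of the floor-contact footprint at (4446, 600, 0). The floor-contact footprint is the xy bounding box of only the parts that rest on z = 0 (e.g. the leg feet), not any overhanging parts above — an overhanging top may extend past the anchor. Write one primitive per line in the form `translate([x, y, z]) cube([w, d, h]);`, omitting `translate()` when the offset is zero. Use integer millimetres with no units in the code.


translate([399, 414, 0]) cube([4047, 186, 129]);


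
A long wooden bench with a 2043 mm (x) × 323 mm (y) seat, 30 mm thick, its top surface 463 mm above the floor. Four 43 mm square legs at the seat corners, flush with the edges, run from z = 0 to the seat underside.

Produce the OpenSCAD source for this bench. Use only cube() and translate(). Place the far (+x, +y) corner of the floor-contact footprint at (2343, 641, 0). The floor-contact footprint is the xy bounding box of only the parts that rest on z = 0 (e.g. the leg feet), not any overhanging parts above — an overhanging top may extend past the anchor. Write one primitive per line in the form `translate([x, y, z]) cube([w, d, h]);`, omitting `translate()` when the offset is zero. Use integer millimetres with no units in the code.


translate([300, 318, 433]) cube([2043, 323, 30]);
translate([300, 318, 0]) cube([43, 43, 433]);
translate([300, 598, 0]) cube([43, 43, 433]);
translate([2300, 318, 0]) cube([43, 43, 433]);
translate([2300, 598, 0]) cube([43, 43, 433]);


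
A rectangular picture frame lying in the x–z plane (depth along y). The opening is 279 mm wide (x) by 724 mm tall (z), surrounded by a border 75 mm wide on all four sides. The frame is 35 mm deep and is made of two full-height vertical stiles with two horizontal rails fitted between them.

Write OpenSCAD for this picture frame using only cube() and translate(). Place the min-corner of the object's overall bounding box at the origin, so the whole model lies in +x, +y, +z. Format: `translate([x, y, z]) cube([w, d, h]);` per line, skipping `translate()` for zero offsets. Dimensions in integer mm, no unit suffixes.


cube([75, 35, 874]);
translate([354, 0, 0]) cube([75, 35, 874]);
translate([75, 0, 0]) cube([279, 35, 75]);
translate([75, 0, 799]) cube([279, 35, 75]);


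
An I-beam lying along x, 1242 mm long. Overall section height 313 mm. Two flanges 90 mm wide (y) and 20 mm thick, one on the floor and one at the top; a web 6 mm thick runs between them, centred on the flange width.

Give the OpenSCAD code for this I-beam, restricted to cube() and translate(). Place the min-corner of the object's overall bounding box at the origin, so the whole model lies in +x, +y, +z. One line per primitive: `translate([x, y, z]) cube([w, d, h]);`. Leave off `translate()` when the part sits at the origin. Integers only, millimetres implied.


cube([1242, 90, 20]);
translate([0, 42, 20]) cube([1242, 6, 273]);
translate([0, 0, 293]) cube([1242, 90, 20]);


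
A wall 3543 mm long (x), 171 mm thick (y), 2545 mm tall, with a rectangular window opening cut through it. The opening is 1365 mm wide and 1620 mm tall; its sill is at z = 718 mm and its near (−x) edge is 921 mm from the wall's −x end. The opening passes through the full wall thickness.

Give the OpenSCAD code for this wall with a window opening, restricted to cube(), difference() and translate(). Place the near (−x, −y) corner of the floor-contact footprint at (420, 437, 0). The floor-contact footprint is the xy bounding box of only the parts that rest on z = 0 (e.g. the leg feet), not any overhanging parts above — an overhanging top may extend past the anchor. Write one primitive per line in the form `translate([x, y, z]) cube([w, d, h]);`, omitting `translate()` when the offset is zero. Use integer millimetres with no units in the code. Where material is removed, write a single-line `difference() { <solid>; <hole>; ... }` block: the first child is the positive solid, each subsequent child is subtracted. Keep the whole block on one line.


difference() { translate([420, 437, 0]) cube([3543, 171, 2545]); translate([1341, 437, 718]) cube([1365, 171, 1620]); }


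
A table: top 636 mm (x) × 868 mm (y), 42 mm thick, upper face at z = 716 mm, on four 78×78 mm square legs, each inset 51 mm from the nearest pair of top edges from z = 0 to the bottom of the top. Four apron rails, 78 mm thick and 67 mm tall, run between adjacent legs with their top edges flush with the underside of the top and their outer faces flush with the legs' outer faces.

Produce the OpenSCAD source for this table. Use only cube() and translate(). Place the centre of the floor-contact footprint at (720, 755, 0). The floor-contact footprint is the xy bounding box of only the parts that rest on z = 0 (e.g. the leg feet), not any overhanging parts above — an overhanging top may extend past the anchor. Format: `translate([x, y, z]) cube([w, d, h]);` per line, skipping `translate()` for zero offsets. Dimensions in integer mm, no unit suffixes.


// leg_h = 716 - 42 = 674
// apron z = 674 - 67 = 607
translate([402, 321, 674]) cube([636, 868, 42]);
translate([453, 372, 0]) cube([78, 78, 674]);
translate([909, 372, 0]) cube([78, 78, 674]);
translate([453, 1060, 0]) cube([78, 78, 674]);
translate([909, 1060, 0]) cube([78, 78, 674]);
translate([531, 372, 607]) cube([378, 78, 67]);
translate([531, 1060, 607]) cube([378, 78, 67]);
translate([453, 450, 607]) cube([78, 610, 67]);
translate([909, 450, 607]) cube([78, 610, 67]);


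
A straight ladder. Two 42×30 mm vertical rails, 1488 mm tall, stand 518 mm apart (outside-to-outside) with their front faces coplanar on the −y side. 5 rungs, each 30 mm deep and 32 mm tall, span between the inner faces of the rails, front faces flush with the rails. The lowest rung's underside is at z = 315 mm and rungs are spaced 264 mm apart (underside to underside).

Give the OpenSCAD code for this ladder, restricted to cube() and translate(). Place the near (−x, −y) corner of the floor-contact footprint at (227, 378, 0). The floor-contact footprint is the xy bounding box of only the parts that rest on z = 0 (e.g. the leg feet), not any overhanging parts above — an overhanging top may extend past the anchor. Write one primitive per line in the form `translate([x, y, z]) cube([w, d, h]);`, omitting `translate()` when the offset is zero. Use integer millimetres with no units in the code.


translate([227, 378, 0]) cube([42, 30, 1488]);
translate([703, 378, 0]) cube([42, 30, 1488]);
translate([269, 378, 315]) cube([434, 30, 32]);
translate([269, 378, 579]) cube([434, 30, 32]);
translate([269, 378, 843]) cube([434, 30, 32]);
translate([269, 378, 1107]) cube([434, 30, 32]);
translate([269, 378, 1371]) cube([434, 30, 32]);
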